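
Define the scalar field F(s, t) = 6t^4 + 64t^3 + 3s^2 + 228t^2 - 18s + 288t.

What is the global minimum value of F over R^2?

-145

F(s,t) separates as P(s) + Q(t), so its minimum is min P + min Q.
P'(s) = 6s - 18 vanishes at s ∈ {3}; Q'(t) = 24(t + 1)(t + 3)(t + 4) vanishes at t ∈ {-4, -3, -1}.
Local minima of P (where P''>0): P(3)=-27. Local minima of Q: Q(-4)=-64, Q(-1)=-118.
So the global minimum of F is P(3) + Q(-1) = -27 − 118 = -145, attained at (3, -1).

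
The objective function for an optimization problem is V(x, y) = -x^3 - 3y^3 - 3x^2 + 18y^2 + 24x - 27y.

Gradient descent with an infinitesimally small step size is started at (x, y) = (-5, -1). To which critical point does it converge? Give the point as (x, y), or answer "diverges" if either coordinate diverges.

(-4, 1)

V is separable, so gradient descent decouples: x follows -∂V/∂x, y follows -∂V/∂y.
∂V/∂x = -3(x - 2)(x + 4); at x=-5 this is -21, so x increases.
∂V/∂y = -9(y - 3)(y - 1); at y=-1 this is -72, so y increases.
x converges to its nearest critical value -4 (a local min of the x-part); y converges to 1. The iterate converges to (-4, 1).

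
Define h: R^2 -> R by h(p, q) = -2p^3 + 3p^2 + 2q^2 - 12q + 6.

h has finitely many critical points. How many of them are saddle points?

1

h separates as a function of p plus a function of q, so ∇h=0 decouples.
∂h/∂p = -6p(p - 1) = 0 at p ∈ {0, 1}; ∂h/∂q = 4(q - 3) = 0 at q ∈ {3}.
The Hessian is diagonal: diag(h_pp, h_qq). Second derivatives: h_pp(0)=6, h_pp(1)=-6; h_qq(3)=4.
Saddle points occur where the two diagonal entries have opposite signs: (1, 3). Count: 1.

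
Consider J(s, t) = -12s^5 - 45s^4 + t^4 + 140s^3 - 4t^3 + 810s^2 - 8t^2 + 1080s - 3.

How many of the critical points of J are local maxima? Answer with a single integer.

J separates as a function of s plus a function of t, so ∇J=0 decouples.
∂J/∂s = -60(s - 3)(s + 1)(s + 2)(s + 3) = 0 at s ∈ {-3, -2, -1, 3}; ∂J/∂t = 4t(t - 4)(t + 1) = 0 at t ∈ {-1, 0, 4}.
The Hessian is diagonal: diag(J_ss, J_tt). Second derivatives: J_ss(-3)=720, J_ss(-2)=-300, J_ss(-1)=480, J_ss(3)=-7200; J_tt(-1)=20, J_tt(0)=-16, J_tt(4)=80.
Local maxima occur where both diagonal entries negative: (-2, 0), (3, 0). Count: 2.

2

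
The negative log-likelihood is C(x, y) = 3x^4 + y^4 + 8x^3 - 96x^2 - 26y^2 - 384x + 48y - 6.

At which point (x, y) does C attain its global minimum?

(4, -4)

C(x,y) separates as P(x) + Q(y) − 6, so its minimum is min P + min Q − 6.
P'(x) = 12(x - 4)(x + 2)(x + 4) vanishes at x ∈ {-4, -2, 4}; Q'(y) = 4(y - 3)(y - 1)(y + 4) vanishes at y ∈ {-4, 1, 3}.
Local minima of P (where P''>0): P(-4)=256, P(4)=-1792. Local minima of Q: Q(-4)=-352, Q(3)=-9.
So the global minimum of C is P(4) + Q(-4) − 6 = -1792 − 352 − 6 = -2150, attained at (4, -4).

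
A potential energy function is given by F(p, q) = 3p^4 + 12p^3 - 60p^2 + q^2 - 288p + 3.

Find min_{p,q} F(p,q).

F(p,q) separates as A(p) + B(q) + 3, so its minimum is min A + min B + 3.
A'(p) = 12(p - 3)(p + 2)(p + 4) vanishes at p ∈ {-4, -2, 3}; B'(q) = 2q vanishes at q ∈ {0}.
Local minima of A (where A''>0): A(-4)=192, A(3)=-837. Local minima of B: B(0)=0.
So the global minimum of F is A(3) + B(0) + 3 = -837 + 0 + 3 = -834, attained at (3, 0).

-834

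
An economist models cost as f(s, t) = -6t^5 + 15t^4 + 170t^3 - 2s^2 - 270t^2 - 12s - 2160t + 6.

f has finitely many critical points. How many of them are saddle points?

f separates as a function of s plus a function of t, so ∇f=0 decouples.
∂f/∂s = -4(s + 3) = 0 at s ∈ {-3}; ∂f/∂t = -30(t - 4)(t - 3)(t + 2)(t + 3) = 0 at t ∈ {-3, -2, 3, 4}.
The Hessian is diagonal: diag(f_ss, f_tt). Second derivatives: f_ss(-3)=-4; f_tt(-3)=1260, f_tt(-2)=-900, f_tt(3)=900, f_tt(4)=-1260.
Saddle points occur where the two diagonal entries have opposite signs: (-3, -3), (-3, 3). Count: 2.

2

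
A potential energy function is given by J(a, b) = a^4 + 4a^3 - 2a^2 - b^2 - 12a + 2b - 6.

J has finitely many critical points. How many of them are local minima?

J separates as a function of a plus a function of b, so ∇J=0 decouples.
∂J/∂a = 4(a - 1)(a + 1)(a + 3) = 0 at a ∈ {-3, -1, 1}; ∂J/∂b = -2(b - 1) = 0 at b ∈ {1}.
The Hessian is diagonal: diag(J_aa, J_bb). Second derivatives: J_aa(-3)=32, J_aa(-1)=-16, J_aa(1)=32; J_bb(1)=-2.
Local minima occur where both diagonal entries positive: none. Count: 0.

0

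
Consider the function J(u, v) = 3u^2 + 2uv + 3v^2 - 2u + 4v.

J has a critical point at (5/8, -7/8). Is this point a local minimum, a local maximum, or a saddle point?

local minimum

The Hessian of J is constant: H = [[6, 2], [2, 6]].
det(H) = 6·6 − 2² = 32.
det(H) > 0 and tr(H) = 12 > 0, so H is positive definite and the point is a local minimum.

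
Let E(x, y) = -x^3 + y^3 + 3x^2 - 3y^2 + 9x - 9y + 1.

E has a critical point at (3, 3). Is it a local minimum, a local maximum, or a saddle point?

The mixed partial ∂²E/∂x∂y is 0, so the Hessian at any point is diag(E_xx, E_yy) = diag(6(-x + 1), 6(y - 1)).
At (3, 3): H = diag(-12, 12).
The eigenvalues have opposite signs, so H is indefinite: a saddle point.

saddle point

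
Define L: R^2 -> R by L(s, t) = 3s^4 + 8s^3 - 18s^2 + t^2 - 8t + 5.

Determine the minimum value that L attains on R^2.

L(s,t) separates as P(s) + Q(t) + 5, so its minimum is min P + min Q + 5.
P'(s) = 12s(s - 1)(s + 3) vanishes at s ∈ {-3, 0, 1}; Q'(t) = 2(t - 4) vanishes at t ∈ {4}.
Local minima of P (where P''>0): P(-3)=-135, P(1)=-7. Local minima of Q: Q(4)=-16.
So the global minimum of L is P(-3) + Q(4) + 5 = -135 − 16 + 5 = -146, attained at (-3, 4).

-146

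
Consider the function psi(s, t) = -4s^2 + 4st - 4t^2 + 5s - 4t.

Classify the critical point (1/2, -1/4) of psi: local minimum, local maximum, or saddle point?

The Hessian of psi is constant: H = [[-8, 4], [4, -8]].
det(H) = (-8)·(-8) − 4² = 48.
det(H) > 0 and tr(H) = -16 < 0, so H is negative definite and the point is a local maximum.

local maximum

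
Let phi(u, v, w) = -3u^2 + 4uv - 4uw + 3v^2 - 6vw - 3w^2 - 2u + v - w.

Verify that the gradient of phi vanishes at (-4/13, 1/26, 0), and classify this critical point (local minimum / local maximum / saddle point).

saddle point

∇phi = (-6u + 4v - 4w - 2, 4u + 6v - 6w + 1, -4u - 6v - 6w - 1); substituting (-4/13, 1/26, 0) gives ∇phi = (0, 0, 0), so (-4/13, 1/26, 0) is indeed a critical point.
The Hessian is constant: H = [[-6, 4, -4], [4, 6, -6], [-4, -6, -6]].
Leading principal minors: Δ₁ = -6, Δ₂ = -52, Δ₃ = 624.
The minors fit neither the all-positive nor the alternating-sign pattern, so H is indefinite: a saddle point.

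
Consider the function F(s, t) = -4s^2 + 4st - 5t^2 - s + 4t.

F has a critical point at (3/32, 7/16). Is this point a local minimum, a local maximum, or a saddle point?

local maximum

The Hessian of F is constant: H = [[-8, 4], [4, -10]].
det(H) = (-8)·(-10) − 4² = 64.
det(H) > 0 and tr(H) = -18 < 0, so H is negative definite and the point is a local maximum.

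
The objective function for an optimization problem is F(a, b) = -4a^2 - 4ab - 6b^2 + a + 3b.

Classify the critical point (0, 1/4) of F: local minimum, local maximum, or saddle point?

local maximum

The Hessian of F is constant: H = [[-8, -4], [-4, -12]].
det(H) = (-8)·(-12) − (-4)² = 80.
det(H) > 0 and tr(H) = -20 < 0, so H is negative definite and the point is a local maximum.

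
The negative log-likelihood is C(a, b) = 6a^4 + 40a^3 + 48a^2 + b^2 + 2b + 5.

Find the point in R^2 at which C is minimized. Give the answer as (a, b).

(-4, -1)

C(a,b) separates as P(a) + Q(b) + 5, so its minimum is min P + min Q + 5.
P'(a) = 24a(a + 1)(a + 4) vanishes at a ∈ {-4, -1, 0}; Q'(b) = 2b + 2 vanishes at b ∈ {-1}.
Local minima of P (where P''>0): P(-4)=-256, P(0)=0. Local minima of Q: Q(-1)=-1.
So the global minimum of C is P(-4) + Q(-1) + 5 = -256 − 1 + 5 = -252, attained at (-4, -1).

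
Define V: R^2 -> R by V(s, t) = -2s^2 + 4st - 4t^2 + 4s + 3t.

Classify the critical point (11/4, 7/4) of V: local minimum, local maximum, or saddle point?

local maximum

The Hessian of V is constant: H = [[-4, 4], [4, -8]].
det(H) = (-4)·(-8) − 4² = 16.
det(H) > 0 and tr(H) = -12 < 0, so H is negative definite and the point is a local maximum.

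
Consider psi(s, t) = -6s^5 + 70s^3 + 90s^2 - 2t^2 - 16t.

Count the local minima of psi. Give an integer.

0

psi separates as a function of s plus a function of t, so ∇psi=0 decouples.
∂psi/∂s = -30s(s - 3)(s + 1)(s + 2) = 0 at s ∈ {-2, -1, 0, 3}; ∂psi/∂t = -4(t + 4) = 0 at t ∈ {-4}.
The Hessian is diagonal: diag(psi_ss, psi_tt). Second derivatives: psi_ss(-2)=300, psi_ss(-1)=-120, psi_ss(0)=180, psi_ss(3)=-1800; psi_tt(-4)=-4.
Local minima occur where both diagonal entries positive: none. Count: 0.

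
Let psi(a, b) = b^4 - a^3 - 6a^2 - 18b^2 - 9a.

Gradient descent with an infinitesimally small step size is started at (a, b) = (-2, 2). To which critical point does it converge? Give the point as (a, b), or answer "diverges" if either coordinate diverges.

(-3, 3)

psi is separable, so gradient descent decouples: a follows -∂psi/∂a, b follows -∂psi/∂b.
∂psi/∂a = -3(a + 1)(a + 3); at a=-2 this is 3, so a decreases.
∂psi/∂b = 4b(b - 3)(b + 3); at b=2 this is -40, so b increases.
a converges to its nearest critical value -3 (a local min of the a-part); b converges to 3. The iterate converges to (-3, 3).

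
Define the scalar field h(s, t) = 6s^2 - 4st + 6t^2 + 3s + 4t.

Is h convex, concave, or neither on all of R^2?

h is quadratic, so its Hessian is the constant matrix H = [[12, -4], [-4, 12]].
det(H) = 128, tr(H) = 24.
det(H) > 0 and tr(H) > 0, so H is positive definite everywhere: convex.

convex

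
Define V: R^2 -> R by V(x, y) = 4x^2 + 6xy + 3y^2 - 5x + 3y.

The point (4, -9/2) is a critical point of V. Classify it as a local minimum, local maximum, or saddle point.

The Hessian of V is constant: H = [[8, 6], [6, 6]].
det(H) = 8·6 − 6² = 12.
det(H) > 0 and tr(H) = 14 > 0, so H is positive definite and the point is a local minimum.

local minimum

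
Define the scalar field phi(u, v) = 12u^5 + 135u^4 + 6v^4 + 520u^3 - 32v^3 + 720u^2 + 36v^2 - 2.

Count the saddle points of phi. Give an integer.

6

phi separates as a function of u plus a function of v, so ∇phi=0 decouples.
∂phi/∂u = 60u(u + 2)(u + 3)(u + 4) = 0 at u ∈ {-4, -3, -2, 0}; ∂phi/∂v = 24v(v - 3)(v - 1) = 0 at v ∈ {0, 1, 3}.
The Hessian is diagonal: diag(phi_uu, phi_vv). Second derivatives: phi_uu(-4)=-480, phi_uu(-3)=180, phi_uu(-2)=-240, phi_uu(0)=1440; phi_vv(0)=72, phi_vv(1)=-48, phi_vv(3)=144.
Saddle points occur where the two diagonal entries have opposite signs: (-4, 0), (-4, 3), (-3, 1), (-2, 0), (-2, 3), (0, 1). Count: 6.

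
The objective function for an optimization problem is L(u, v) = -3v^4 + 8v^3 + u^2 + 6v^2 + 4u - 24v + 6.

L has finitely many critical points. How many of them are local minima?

L separates as a function of u plus a function of v, so ∇L=0 decouples.
∂L/∂u = 2(u + 2) = 0 at u ∈ {-2}; ∂L/∂v = -12(v - 2)(v - 1)(v + 1) = 0 at v ∈ {-1, 1, 2}.
The Hessian is diagonal: diag(L_uu, L_vv). Second derivatives: L_uu(-2)=2; L_vv(-1)=-72, L_vv(1)=24, L_vv(2)=-36.
Local minima occur where both diagonal entries positive: (-2, 1). Count: 1.

1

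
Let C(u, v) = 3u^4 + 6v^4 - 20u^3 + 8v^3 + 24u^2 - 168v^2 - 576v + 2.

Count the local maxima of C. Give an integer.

C separates as a function of u plus a function of v, so ∇C=0 decouples.
∂C/∂u = 12u(u - 4)(u - 1) = 0 at u ∈ {0, 1, 4}; ∂C/∂v = 24(v - 4)(v + 2)(v + 3) = 0 at v ∈ {-3, -2, 4}.
The Hessian is diagonal: diag(C_uu, C_vv). Second derivatives: C_uu(0)=48, C_uu(1)=-36, C_uu(4)=144; C_vv(-3)=168, C_vv(-2)=-144, C_vv(4)=1008.
Local maxima occur where both diagonal entries negative: (1, -2). Count: 1.

1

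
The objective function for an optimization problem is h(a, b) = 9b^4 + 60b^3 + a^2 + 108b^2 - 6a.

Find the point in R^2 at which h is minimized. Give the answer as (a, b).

(3, 0)

h(a,b) separates as P(a) + Q(b), so its minimum is min P + min Q.
P'(a) = 2a - 6 vanishes at a ∈ {3}; Q'(b) = 36b(b + 2)(b + 3) vanishes at b ∈ {-3, -2, 0}.
Local minima of P (where P''>0): P(3)=-9. Local minima of Q: Q(-3)=81, Q(0)=0.
So the global minimum of h is P(3) + Q(0) = -9 + 0 = -9, attained at (3, 0).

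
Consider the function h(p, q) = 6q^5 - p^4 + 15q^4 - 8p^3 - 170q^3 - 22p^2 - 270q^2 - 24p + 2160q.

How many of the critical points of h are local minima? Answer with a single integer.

2

h separates as a function of p plus a function of q, so ∇h=0 decouples.
∂h/∂p = -4(p + 1)(p + 2)(p + 3) = 0 at p ∈ {-3, -2, -1}; ∂h/∂q = 30(q - 3)(q - 2)(q + 3)(q + 4) = 0 at q ∈ {-4, -3, 2, 3}.
The Hessian is diagonal: diag(h_pp, h_qq). Second derivatives: h_pp(-3)=-8, h_pp(-2)=4, h_pp(-1)=-8; h_qq(-4)=-1260, h_qq(-3)=900, h_qq(2)=-900, h_qq(3)=1260.
Local minima occur where both diagonal entries positive: (-2, -3), (-2, 3). Count: 2.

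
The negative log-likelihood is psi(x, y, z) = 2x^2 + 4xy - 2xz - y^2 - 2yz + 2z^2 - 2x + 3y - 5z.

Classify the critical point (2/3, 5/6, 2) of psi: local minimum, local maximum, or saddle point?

saddle point

The Hessian is constant: H = [[4, 4, -2], [4, -2, -2], [-2, -2, 4]].
Leading principal minors: Δ₁ = 4, Δ₂ = -24, Δ₃ = -72.
The minors fit neither the all-positive nor the alternating-sign pattern, so H is indefinite: a saddle point.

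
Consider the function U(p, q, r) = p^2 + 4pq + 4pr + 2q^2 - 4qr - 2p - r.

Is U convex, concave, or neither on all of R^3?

U is quadratic, so its Hessian is the constant matrix H = [[2, 4, 4], [4, 4, -4], [4, -4, 0]].
Leading principal minors: 2, -8, -224.
Neither pattern holds ⇒ H is indefinite ⇒ neither convex nor concave.

neither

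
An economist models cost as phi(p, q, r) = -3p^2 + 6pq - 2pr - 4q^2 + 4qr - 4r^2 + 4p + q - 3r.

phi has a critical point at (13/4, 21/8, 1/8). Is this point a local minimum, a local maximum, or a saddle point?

local maximum

The Hessian is constant: H = [[-6, 6, -2], [6, -8, 4], [-2, 4, -8]].
Leading principal minors: Δ₁ = -6, Δ₂ = 12, Δ₃ = -64.
The minors alternate sign starting negative (−, +, −), so H is negative definite: a local maximum.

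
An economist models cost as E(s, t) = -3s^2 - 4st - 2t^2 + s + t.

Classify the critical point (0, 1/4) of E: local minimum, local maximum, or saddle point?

The Hessian of E is constant: H = [[-6, -4], [-4, -4]].
det(H) = (-6)·(-4) − (-4)² = 8.
det(H) > 0 and tr(H) = -10 < 0, so H is negative definite and the point is a local maximum.

local maximum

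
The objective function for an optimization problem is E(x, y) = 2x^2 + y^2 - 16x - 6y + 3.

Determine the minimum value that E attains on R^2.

E(x,y) separates as P(x) + Q(y) + 3, so its minimum is min P + min Q + 3.
P'(x) = 4x - 16 vanishes at x ∈ {4}; Q'(y) = 2y - 6 vanishes at y ∈ {3}.
Local minima of P (where P''>0): P(4)=-32. Local minima of Q: Q(3)=-9.
So the global minimum of E is P(4) + Q(3) + 3 = -32 − 9 + 3 = -38, attained at (4, 3).

-38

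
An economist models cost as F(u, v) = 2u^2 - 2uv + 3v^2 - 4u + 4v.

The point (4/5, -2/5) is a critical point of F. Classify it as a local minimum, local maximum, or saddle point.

local minimum

The Hessian of F is constant: H = [[4, -2], [-2, 6]].
det(H) = 4·6 − (-2)² = 20.
det(H) > 0 and tr(H) = 10 > 0, so H is positive definite and the point is a local minimum.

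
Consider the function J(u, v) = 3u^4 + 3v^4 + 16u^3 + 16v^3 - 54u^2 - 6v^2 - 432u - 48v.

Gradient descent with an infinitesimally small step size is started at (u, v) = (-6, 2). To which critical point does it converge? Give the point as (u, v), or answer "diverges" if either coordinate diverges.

(-4, 1)

J is separable, so gradient descent decouples: u follows -∂J/∂u, v follows -∂J/∂v.
∂J/∂u = 12(u - 3)(u + 3)(u + 4); at u=-6 this is -648, so u increases.
∂J/∂v = 12(v - 1)(v + 1)(v + 4); at v=2 this is 216, so v decreases.
u converges to its nearest critical value -4 (a local min of the u-part); v converges to 1. The iterate converges to (-4, 1).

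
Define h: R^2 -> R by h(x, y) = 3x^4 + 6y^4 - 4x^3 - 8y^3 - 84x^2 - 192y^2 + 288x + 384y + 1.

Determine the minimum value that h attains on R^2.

h(x,y) separates as P(x) + Q(y) + 1, so its minimum is min P + min Q + 1.
P'(x) = 12(x - 3)(x - 2)(x + 4) vanishes at x ∈ {-4, 2, 3}; Q'(y) = 24(y - 4)(y - 1)(y + 4) vanishes at y ∈ {-4, 1, 4}.
Local minima of P (where P''>0): P(-4)=-1472, P(3)=243. Local minima of Q: Q(-4)=-2560, Q(4)=-512.
So the global minimum of h is P(-4) + Q(-4) + 1 = -1472 − 2560 + 1 = -4031, attained at (-4, -4).

-4031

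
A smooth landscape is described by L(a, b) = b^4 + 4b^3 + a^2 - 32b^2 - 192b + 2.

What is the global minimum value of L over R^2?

L(a,b) separates as P(a) + Q(b) + 2, so its minimum is min P + min Q + 2.
P'(a) = 2a vanishes at a ∈ {0}; Q'(b) = 4(b - 4)(b + 3)(b + 4) vanishes at b ∈ {-4, -3, 4}.
Local minima of P (where P''>0): P(0)=0. Local minima of Q: Q(-4)=256, Q(4)=-768.
So the global minimum of L is P(0) + Q(4) + 2 = 0 − 768 + 2 = -766, attained at (0, 4).

-766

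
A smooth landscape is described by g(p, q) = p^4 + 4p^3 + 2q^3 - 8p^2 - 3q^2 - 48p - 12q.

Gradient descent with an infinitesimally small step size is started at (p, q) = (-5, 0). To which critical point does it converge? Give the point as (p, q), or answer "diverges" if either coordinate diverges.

g is separable, so gradient descent decouples: p follows -∂g/∂p, q follows -∂g/∂q.
∂g/∂p = 4(p - 2)(p + 2)(p + 3); at p=-5 this is -168, so p increases.
∂g/∂q = 6(q - 2)(q + 1); at q=0 this is -12, so q increases.
p converges to its nearest critical value -3 (a local min of the p-part); q converges to 2. The iterate converges to (-3, 2).

(-3, 2)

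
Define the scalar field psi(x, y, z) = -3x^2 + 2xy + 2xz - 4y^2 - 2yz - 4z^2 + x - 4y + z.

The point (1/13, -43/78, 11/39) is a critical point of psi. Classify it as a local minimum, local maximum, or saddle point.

The Hessian is constant: H = [[-6, 2, 2], [2, -8, -2], [2, -2, -8]].
Leading principal minors: Δ₁ = -6, Δ₂ = 44, Δ₃ = -312.
The minors alternate sign starting negative (−, +, −), so H is negative definite: a local maximum.

local maximum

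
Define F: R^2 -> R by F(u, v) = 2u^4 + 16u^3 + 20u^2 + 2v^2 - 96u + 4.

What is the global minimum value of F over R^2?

-54

F(u,v) separates as P(u) + Q(v) + 4, so its minimum is min P + min Q + 4.
P'(u) = 8(u - 1)(u + 3)(u + 4) vanishes at u ∈ {-4, -3, 1}; Q'(v) = 4v vanishes at v ∈ {0}.
Local minima of P (where P''>0): P(-4)=192, P(1)=-58. Local minima of Q: Q(0)=0.
So the global minimum of F is P(1) + Q(0) + 4 = -58 + 0 + 4 = -54, attained at (1, 0).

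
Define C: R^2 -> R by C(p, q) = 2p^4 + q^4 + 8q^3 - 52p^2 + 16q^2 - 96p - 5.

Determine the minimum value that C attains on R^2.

C(p,q) separates as A(p) + B(q) − 5, so its minimum is min A + min B − 5.
A'(p) = 8(p - 4)(p + 1)(p + 3) vanishes at p ∈ {-3, -1, 4}; B'(q) = 4q(q + 2)(q + 4) vanishes at q ∈ {-4, -2, 0}.
Local minima of A (where A''>0): A(-3)=-18, A(4)=-704. Local minima of B: B(-4)=0, B(0)=0.
So the global minimum of C is A(4) + B(-4) − 5 = -704 + 0 − 5 = -709, attained at (4, -4).

-709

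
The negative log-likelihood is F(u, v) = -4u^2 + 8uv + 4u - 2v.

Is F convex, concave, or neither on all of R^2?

F is quadratic, so its Hessian is the constant matrix H = [[-8, 8], [8, 0]].
det(H) = -64, tr(H) = -8.
det(H) < 0, so H is indefinite: neither convex nor concave.

neither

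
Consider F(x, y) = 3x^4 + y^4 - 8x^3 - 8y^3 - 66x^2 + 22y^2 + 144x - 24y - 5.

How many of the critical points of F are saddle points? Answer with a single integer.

F separates as a function of x plus a function of y, so ∇F=0 decouples.
∂F/∂x = 12(x - 4)(x - 1)(x + 3) = 0 at x ∈ {-3, 1, 4}; ∂F/∂y = 4(y - 3)(y - 2)(y - 1) = 0 at y ∈ {1, 2, 3}.
The Hessian is diagonal: diag(F_xx, F_yy). Second derivatives: F_xx(-3)=336, F_xx(1)=-144, F_xx(4)=252; F_yy(1)=8, F_yy(2)=-4, F_yy(3)=8.
Saddle points occur where the two diagonal entries have opposite signs: (-3, 2), (1, 1), (1, 3), (4, 2). Count: 4.

4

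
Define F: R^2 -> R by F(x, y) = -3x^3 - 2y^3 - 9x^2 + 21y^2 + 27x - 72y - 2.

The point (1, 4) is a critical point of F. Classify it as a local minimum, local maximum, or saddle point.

local maximum

The mixed partial ∂²F/∂x∂y is 0, so the Hessian at any point is diag(F_xx, F_yy) = diag(-18(x + 1), 6(-2y + 7)).
At (1, 4): H = diag(-36, -6).
Both eigenvalues are negative, so H is negative definite: a local maximum.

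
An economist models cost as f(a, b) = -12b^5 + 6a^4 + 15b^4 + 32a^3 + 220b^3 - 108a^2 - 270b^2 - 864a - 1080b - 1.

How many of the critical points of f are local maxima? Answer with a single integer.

2

f separates as a function of a plus a function of b, so ∇f=0 decouples.
∂f/∂a = 24(a - 3)(a + 3)(a + 4) = 0 at a ∈ {-4, -3, 3}; ∂f/∂b = -60(b - 3)(b - 2)(b + 1)(b + 3) = 0 at b ∈ {-3, -1, 2, 3}.
The Hessian is diagonal: diag(f_aa, f_bb). Second derivatives: f_aa(-4)=168, f_aa(-3)=-144, f_aa(3)=1008; f_bb(-3)=3600, f_bb(-1)=-1440, f_bb(2)=900, f_bb(3)=-1440.
Local maxima occur where both diagonal entries negative: (-3, -1), (-3, 3). Count: 2.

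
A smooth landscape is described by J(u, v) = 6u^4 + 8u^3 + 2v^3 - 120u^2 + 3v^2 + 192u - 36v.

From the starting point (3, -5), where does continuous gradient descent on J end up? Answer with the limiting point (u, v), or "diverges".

J is separable, so gradient descent decouples: u follows -∂J/∂u, v follows -∂J/∂v.
∂J/∂u = 24(u - 2)(u - 1)(u + 4); at u=3 this is 336, so u decreases.
∂J/∂v = 6(v - 2)(v + 3); at v=-5 this is 84, so v decreases.
The v-coordinate has no critical point in that direction and runs off to infinity.

diverges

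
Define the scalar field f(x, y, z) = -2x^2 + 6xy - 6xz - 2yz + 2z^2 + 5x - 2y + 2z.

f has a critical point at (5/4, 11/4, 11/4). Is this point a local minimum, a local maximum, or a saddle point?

saddle point

The Hessian is constant: H = [[-4, 6, -6], [6, 0, -2], [-6, -2, 4]].
Leading principal minors: Δ₁ = -4, Δ₂ = -36, Δ₃ = 16.
The minors fit neither the all-positive nor the alternating-sign pattern, so H is indefinite: a saddle point.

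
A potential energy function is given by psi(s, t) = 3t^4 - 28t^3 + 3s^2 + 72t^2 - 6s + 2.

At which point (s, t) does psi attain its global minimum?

psi(s,t) separates as P(s) + Q(t) + 2, so its minimum is min P + min Q + 2.
P'(s) = 6s - 6 vanishes at s ∈ {1}; Q'(t) = 12t(t - 4)(t - 3) vanishes at t ∈ {0, 3, 4}.
Local minima of P (where P''>0): P(1)=-3. Local minima of Q: Q(0)=0, Q(4)=128.
So the global minimum of psi is P(1) + Q(0) + 2 = -3 + 0 + 2 = -1, attained at (1, 0).

(1, 0)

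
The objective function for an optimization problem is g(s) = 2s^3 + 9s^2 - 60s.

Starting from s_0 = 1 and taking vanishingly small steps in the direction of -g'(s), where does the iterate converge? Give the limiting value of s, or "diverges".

2

g'(s) = 6(s - 2)(s + 5), so g'(1) = -36.
Gradient descent moves in the -g' direction, i.e. s is increasing.
The nearest critical point in that direction is s = 2, where g'' = 42 > 0 (a local minimum). The iterate converges there.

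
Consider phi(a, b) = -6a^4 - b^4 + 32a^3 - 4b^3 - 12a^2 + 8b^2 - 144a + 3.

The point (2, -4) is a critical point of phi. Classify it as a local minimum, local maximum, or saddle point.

saddle point

The mixed partial ∂²phi/∂a∂b is 0, so the Hessian at any point is diag(phi_aa, phi_bb) = diag(24(-3a^2 + 8a - 1), 4(-3b^2 - 6b + 4)).
At (2, -4): H = diag(72, -80).
The eigenvalues have opposite signs, so H is indefinite: a saddle point.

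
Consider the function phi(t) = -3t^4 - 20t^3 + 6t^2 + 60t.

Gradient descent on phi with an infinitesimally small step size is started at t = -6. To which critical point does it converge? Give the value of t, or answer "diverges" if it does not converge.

diverges

phi'(t) = -12(t - 1)(t + 1)(t + 5), so phi'(-6) = 420.
Gradient descent moves in the -phi' direction, i.e. t is decreasing.
There is no critical point below t=-6, and phi' keeps the same sign, so the iterate runs off to −∞.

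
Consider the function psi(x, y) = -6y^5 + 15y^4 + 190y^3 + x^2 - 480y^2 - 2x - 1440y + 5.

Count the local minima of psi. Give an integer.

2

psi separates as a function of x plus a function of y, so ∇psi=0 decouples.
∂psi/∂x = 2(x - 1) = 0 at x ∈ {1}; ∂psi/∂y = -30(y - 4)(y - 3)(y + 1)(y + 4) = 0 at y ∈ {-4, -1, 3, 4}.
The Hessian is diagonal: diag(psi_xx, psi_yy). Second derivatives: psi_xx(1)=2; psi_yy(-4)=5040, psi_yy(-1)=-1800, psi_yy(3)=840, psi_yy(4)=-1200.
Local minima occur where both diagonal entries positive: (1, -4), (1, 3). Count: 2.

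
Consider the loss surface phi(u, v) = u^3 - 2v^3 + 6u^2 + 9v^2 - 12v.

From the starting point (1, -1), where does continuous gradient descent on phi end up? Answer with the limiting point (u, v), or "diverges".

(0, 1)

phi is separable, so gradient descent decouples: u follows -∂phi/∂u, v follows -∂phi/∂v.
∂phi/∂u = 3u(u + 4); at u=1 this is 15, so u decreases.
∂phi/∂v = -6(v - 2)(v - 1); at v=-1 this is -36, so v increases.
u converges to its nearest critical value 0 (a local min of the u-part); v converges to 1. The iterate converges to (0, 1).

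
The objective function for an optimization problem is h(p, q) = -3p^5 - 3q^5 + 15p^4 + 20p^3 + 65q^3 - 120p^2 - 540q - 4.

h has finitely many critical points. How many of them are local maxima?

h separates as a function of p plus a function of q, so ∇h=0 decouples.
∂h/∂p = -15p(p - 4)(p - 2)(p + 2) = 0 at p ∈ {-2, 0, 2, 4}; ∂h/∂q = -15(q - 3)(q - 2)(q + 2)(q + 3) = 0 at q ∈ {-3, -2, 2, 3}.
The Hessian is diagonal: diag(h_pp, h_qq). Second derivatives: h_pp(-2)=720, h_pp(0)=-240, h_pp(2)=240, h_pp(4)=-720; h_qq(-3)=450, h_qq(-2)=-300, h_qq(2)=300, h_qq(3)=-450.
Local maxima occur where both diagonal entries negative: (0, -2), (0, 3), (4, -2), (4, 3). Count: 4.

4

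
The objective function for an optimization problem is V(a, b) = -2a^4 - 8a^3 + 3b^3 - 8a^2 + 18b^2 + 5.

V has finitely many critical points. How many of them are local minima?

1

V separates as a function of a plus a function of b, so ∇V=0 decouples.
∂V/∂a = -8a(a + 1)(a + 2) = 0 at a ∈ {-2, -1, 0}; ∂V/∂b = 9b(b + 4) = 0 at b ∈ {-4, 0}.
The Hessian is diagonal: diag(V_aa, V_bb). Second derivatives: V_aa(-2)=-16, V_aa(-1)=8, V_aa(0)=-16; V_bb(-4)=-36, V_bb(0)=36.
Local minima occur where both diagonal entries positive: (-1, 0). Count: 1.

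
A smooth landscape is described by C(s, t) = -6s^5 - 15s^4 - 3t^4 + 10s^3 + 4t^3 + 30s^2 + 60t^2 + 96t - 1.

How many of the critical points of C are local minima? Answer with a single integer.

2

C separates as a function of s plus a function of t, so ∇C=0 decouples.
∂C/∂s = -30s(s - 1)(s + 1)(s + 2) = 0 at s ∈ {-2, -1, 0, 1}; ∂C/∂t = -12(t - 4)(t + 1)(t + 2) = 0 at t ∈ {-2, -1, 4}.
The Hessian is diagonal: diag(C_ss, C_tt). Second derivatives: C_ss(-2)=180, C_ss(-1)=-60, C_ss(0)=60, C_ss(1)=-180; C_tt(-2)=-72, C_tt(-1)=60, C_tt(4)=-360.
Local minima occur where both diagonal entries positive: (-2, -1), (0, -1). Count: 2.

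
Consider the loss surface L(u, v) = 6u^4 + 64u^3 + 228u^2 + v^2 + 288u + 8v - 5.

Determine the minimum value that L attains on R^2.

L(u,v) separates as P(u) + Q(v) − 5, so its minimum is min P + min Q − 5.
P'(u) = 24(u + 1)(u + 3)(u + 4) vanishes at u ∈ {-4, -3, -1}; Q'(v) = 2v + 8 vanishes at v ∈ {-4}.
Local minima of P (where P''>0): P(-4)=-64, P(-1)=-118. Local minima of Q: Q(-4)=-16.
So the global minimum of L is P(-1) + Q(-4) − 5 = -118 − 16 − 5 = -139, attained at (-1, -4).

-139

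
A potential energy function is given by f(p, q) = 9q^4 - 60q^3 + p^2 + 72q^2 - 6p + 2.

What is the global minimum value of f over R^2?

f(p,q) separates as A(p) + B(q) + 2, so its minimum is min A + min B + 2.
A'(p) = 2p - 6 vanishes at p ∈ {3}; B'(q) = 36q(q - 4)(q - 1) vanishes at q ∈ {0, 1, 4}.
Local minima of A (where A''>0): A(3)=-9. Local minima of B: B(0)=0, B(4)=-384.
So the global minimum of f is A(3) + B(4) + 2 = -9 − 384 + 2 = -391, attained at (3, 4).

-391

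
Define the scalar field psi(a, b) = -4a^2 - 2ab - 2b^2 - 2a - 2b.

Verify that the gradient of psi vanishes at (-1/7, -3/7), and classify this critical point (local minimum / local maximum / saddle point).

local maximum

∇psi = (-8a - 2b - 2, -2a - 4b - 2); substituting (-1/7, -3/7) gives ∇psi = (0, 0), so (-1/7, -3/7) is indeed a critical point.
The Hessian of psi is constant: H = [[-8, -2], [-2, -4]].
det(H) = (-8)·(-4) − (-2)² = 28.
det(H) > 0 and tr(H) = -12 < 0, so H is negative definite and the point is a local maximum.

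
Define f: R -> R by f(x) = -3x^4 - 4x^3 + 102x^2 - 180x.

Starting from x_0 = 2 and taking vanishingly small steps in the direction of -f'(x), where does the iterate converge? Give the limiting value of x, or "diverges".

f'(x) = -12(x - 3)(x - 1)(x + 5), so f'(2) = 84.
Gradient descent moves in the -f' direction, i.e. x is decreasing.
The nearest critical point in that direction is x = 1, where f'' = 144 > 0 (a local minimum). The iterate converges there.

1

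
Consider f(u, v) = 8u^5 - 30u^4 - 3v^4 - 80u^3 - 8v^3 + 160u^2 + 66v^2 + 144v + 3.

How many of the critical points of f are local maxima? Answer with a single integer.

4

f separates as a function of u plus a function of v, so ∇f=0 decouples.
∂f/∂u = 40u(u - 4)(u - 1)(u + 2) = 0 at u ∈ {-2, 0, 1, 4}; ∂f/∂v = -12(v - 3)(v + 1)(v + 4) = 0 at v ∈ {-4, -1, 3}.
The Hessian is diagonal: diag(f_uu, f_vv). Second derivatives: f_uu(-2)=-1440, f_uu(0)=320, f_uu(1)=-360, f_uu(4)=2880; f_vv(-4)=-252, f_vv(-1)=144, f_vv(3)=-336.
Local maxima occur where both diagonal entries negative: (-2, -4), (-2, 3), (1, -4), (1, 3). Count: 4.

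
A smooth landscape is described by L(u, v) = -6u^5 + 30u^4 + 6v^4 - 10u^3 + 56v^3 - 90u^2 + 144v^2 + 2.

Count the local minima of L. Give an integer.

L separates as a function of u plus a function of v, so ∇L=0 decouples.
∂L/∂u = -30u(u - 3)(u - 2)(u + 1) = 0 at u ∈ {-1, 0, 2, 3}; ∂L/∂v = 24v(v + 3)(v + 4) = 0 at v ∈ {-4, -3, 0}.
The Hessian is diagonal: diag(L_uu, L_vv). Second derivatives: L_uu(-1)=360, L_uu(0)=-180, L_uu(2)=180, L_uu(3)=-360; L_vv(-4)=96, L_vv(-3)=-72, L_vv(0)=288.
Local minima occur where both diagonal entries positive: (-1, -4), (-1, 0), (2, -4), (2, 0). Count: 4.

4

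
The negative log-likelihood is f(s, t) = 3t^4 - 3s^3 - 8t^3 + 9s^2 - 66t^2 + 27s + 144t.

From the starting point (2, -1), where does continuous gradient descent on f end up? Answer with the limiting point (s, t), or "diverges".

f is separable, so gradient descent decouples: s follows -∂f/∂s, t follows -∂f/∂t.
∂f/∂s = -9(s - 3)(s + 1); at s=2 this is 27, so s decreases.
∂f/∂t = 12(t - 4)(t - 1)(t + 3); at t=-1 this is 240, so t decreases.
s converges to its nearest critical value -1 (a local min of the s-part); t converges to -3. The iterate converges to (-1, -3).

(-1, -3)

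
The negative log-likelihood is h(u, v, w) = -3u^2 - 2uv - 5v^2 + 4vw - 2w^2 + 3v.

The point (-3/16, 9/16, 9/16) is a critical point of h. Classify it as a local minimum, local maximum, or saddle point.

local maximum

The Hessian is constant: H = [[-6, -2, 0], [-2, -10, 4], [0, 4, -4]].
Leading principal minors: Δ₁ = -6, Δ₂ = 56, Δ₃ = -128.
The minors alternate sign starting negative (−, +, −), so H is negative definite: a local maximum.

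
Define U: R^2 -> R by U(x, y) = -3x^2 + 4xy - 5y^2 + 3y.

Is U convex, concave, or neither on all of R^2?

concave

U is quadratic, so its Hessian is the constant matrix H = [[-6, 4], [4, -10]].
det(H) = 44, tr(H) = -16.
det(H) > 0 and tr(H) < 0, so H is negative definite everywhere: concave.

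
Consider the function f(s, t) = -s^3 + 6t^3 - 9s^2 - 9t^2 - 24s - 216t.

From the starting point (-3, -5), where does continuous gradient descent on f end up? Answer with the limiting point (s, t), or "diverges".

f is separable, so gradient descent decouples: s follows -∂f/∂s, t follows -∂f/∂t.
∂f/∂s = -3(s + 2)(s + 4); at s=-3 this is 3, so s decreases.
∂f/∂t = 18(t - 4)(t + 3); at t=-5 this is 324, so t decreases.
The t-coordinate has no critical point in that direction and runs off to infinity.

diverges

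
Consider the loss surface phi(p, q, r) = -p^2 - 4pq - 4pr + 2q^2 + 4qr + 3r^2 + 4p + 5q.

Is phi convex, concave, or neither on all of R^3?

neither

phi is quadratic, so its Hessian is the constant matrix H = [[-2, -4, -4], [-4, 4, 4], [-4, 4, 6]].
Leading principal minors: -2, -24, -48.
Neither pattern holds ⇒ H is indefinite ⇒ neither convex nor concave.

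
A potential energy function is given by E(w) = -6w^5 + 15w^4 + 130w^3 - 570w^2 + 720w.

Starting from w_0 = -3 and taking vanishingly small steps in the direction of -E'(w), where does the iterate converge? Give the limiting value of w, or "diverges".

E'(w) = -30(w - 3)(w - 2)(w - 1)(w + 4), so E'(-3) = 3600.
Gradient descent moves in the -E' direction, i.e. w is decreasing.
The nearest critical point in that direction is w = -4, where E'' = 6300 > 0 (a local minimum). The iterate converges there.

-4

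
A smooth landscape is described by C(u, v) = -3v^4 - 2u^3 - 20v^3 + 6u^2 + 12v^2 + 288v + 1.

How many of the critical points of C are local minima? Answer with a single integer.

1

C separates as a function of u plus a function of v, so ∇C=0 decouples.
∂C/∂u = -6u(u - 2) = 0 at u ∈ {0, 2}; ∂C/∂v = -12(v - 2)(v + 3)(v + 4) = 0 at v ∈ {-4, -3, 2}.
The Hessian is diagonal: diag(C_uu, C_vv). Second derivatives: C_uu(0)=12, C_uu(2)=-12; C_vv(-4)=-72, C_vv(-3)=60, C_vv(2)=-360.
Local minima occur where both diagonal entries positive: (0, -3). Count: 1.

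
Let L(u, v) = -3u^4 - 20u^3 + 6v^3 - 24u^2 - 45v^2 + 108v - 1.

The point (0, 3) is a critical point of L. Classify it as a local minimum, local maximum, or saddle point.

The mixed partial ∂²L/∂u∂v is 0, so the Hessian at any point is diag(L_uu, L_vv) = diag(-12(3u^2 + 10u + 4), 18(2v - 5)).
At (0, 3): H = diag(-48, 18).
The eigenvalues have opposite signs, so H is indefinite: a saddle point.

saddle point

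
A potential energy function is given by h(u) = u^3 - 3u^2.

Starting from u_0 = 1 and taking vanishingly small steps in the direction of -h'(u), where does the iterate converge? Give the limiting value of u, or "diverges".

h'(u) = 3u(u - 2), so h'(1) = -3.
Gradient descent moves in the -h' direction, i.e. u is increasing.
The nearest critical point in that direction is u = 2, where h'' = 6 > 0 (a local minimum). The iterate converges there.

2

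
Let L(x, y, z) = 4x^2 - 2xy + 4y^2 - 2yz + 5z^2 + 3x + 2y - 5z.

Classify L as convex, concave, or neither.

L is quadratic, so its Hessian is the constant matrix H = [[8, -2, 0], [-2, 8, -2], [0, -2, 10]].
Leading principal minors: 8, 60, 568.
All positive ⇒ H ≻ 0 ⇒ convex.

convex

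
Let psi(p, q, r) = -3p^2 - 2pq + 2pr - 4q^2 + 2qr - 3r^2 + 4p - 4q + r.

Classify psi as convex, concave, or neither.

concave

psi is quadratic, so its Hessian is the constant matrix H = [[-6, -2, 2], [-2, -8, 2], [2, 2, -6]].
Leading principal minors: -6, 44, -224.
Signs alternate −, +, − ⇒ H ≺ 0 ⇒ concave.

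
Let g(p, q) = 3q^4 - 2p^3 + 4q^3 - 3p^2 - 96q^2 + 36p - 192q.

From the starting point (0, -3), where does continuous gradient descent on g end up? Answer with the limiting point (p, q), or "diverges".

(-3, -4)

g is separable, so gradient descent decouples: p follows -∂g/∂p, q follows -∂g/∂q.
∂g/∂p = -6(p - 2)(p + 3); at p=0 this is 36, so p decreases.
∂g/∂q = 12(q - 4)(q + 1)(q + 4); at q=-3 this is 168, so q decreases.
p converges to its nearest critical value -3 (a local min of the p-part); q converges to -4. The iterate converges to (-3, -4).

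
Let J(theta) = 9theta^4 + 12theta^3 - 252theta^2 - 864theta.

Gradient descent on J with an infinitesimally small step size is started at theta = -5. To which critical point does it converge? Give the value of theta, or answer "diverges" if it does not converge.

J'(theta) = 36(theta - 4)(theta + 2)(theta + 3), so J'(-5) = -1944.
Gradient descent moves in the -J' direction, i.e. theta is increasing.
The nearest critical point in that direction is theta = -3, where J'' = 252 > 0 (a local minimum). The iterate converges there.

-3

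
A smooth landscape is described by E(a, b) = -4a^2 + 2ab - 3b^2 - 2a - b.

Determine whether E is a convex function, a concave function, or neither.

concave

E is quadratic, so its Hessian is the constant matrix H = [[-8, 2], [2, -6]].
det(H) = 44, tr(H) = -14.
det(H) > 0 and tr(H) < 0, so H is negative definite everywhere: concave.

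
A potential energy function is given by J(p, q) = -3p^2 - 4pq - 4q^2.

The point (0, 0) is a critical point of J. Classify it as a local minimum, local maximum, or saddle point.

The Hessian of J is constant: H = [[-6, -4], [-4, -8]].
det(H) = (-6)·(-8) − (-4)² = 32.
det(H) > 0 and tr(H) = -14 < 0, so H is negative definite and the point is a local maximum.

local maximum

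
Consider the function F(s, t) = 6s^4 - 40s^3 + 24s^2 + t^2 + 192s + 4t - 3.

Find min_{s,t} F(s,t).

-129

F(s,t) separates as P(s) + Q(t) − 3, so its minimum is min P + min Q − 3.
P'(s) = 24(s - 4)(s - 2)(s + 1) vanishes at s ∈ {-1, 2, 4}; Q'(t) = 2(t + 2) vanishes at t ∈ {-2}.
Local minima of P (where P''>0): P(-1)=-122, P(4)=128. Local minima of Q: Q(-2)=-4.
So the global minimum of F is P(-1) + Q(-2) − 3 = -122 − 4 − 3 = -129, attained at (-1, -2).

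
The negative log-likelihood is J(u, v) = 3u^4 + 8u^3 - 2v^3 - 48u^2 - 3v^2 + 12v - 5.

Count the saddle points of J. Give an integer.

3

J separates as a function of u plus a function of v, so ∇J=0 decouples.
∂J/∂u = 12u(u - 2)(u + 4) = 0 at u ∈ {-4, 0, 2}; ∂J/∂v = -6(v - 1)(v + 2) = 0 at v ∈ {-2, 1}.
The Hessian is diagonal: diag(J_uu, J_vv). Second derivatives: J_uu(-4)=288, J_uu(0)=-96, J_uu(2)=144; J_vv(-2)=18, J_vv(1)=-18.
Saddle points occur where the two diagonal entries have opposite signs: (-4, 1), (0, -2), (2, 1). Count: 3.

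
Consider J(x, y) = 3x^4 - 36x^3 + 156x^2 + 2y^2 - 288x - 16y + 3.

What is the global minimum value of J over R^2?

-221

J(x,y) separates as P(x) + Q(y) + 3, so its minimum is min P + min Q + 3.
P'(x) = 12(x - 4)(x - 3)(x - 2) vanishes at x ∈ {2, 3, 4}; Q'(y) = 4y - 16 vanishes at y ∈ {4}.
Local minima of P (where P''>0): P(2)=-192, P(4)=-192. Local minima of Q: Q(4)=-32.
So the global minimum of J is P(2) + Q(4) + 3 = -192 − 32 + 3 = -221, attained at (2, 4).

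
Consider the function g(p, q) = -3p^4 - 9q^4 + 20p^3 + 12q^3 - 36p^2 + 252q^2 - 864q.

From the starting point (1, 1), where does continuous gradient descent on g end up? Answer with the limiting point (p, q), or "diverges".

g is separable, so gradient descent decouples: p follows -∂g/∂p, q follows -∂g/∂q.
∂g/∂p = -12p(p - 3)(p - 2); at p=1 this is -24, so p increases.
∂g/∂q = -36(q - 3)(q - 2)(q + 4); at q=1 this is -360, so q increases.
p converges to its nearest critical value 2 (a local min of the p-part); q converges to 2. The iterate converges to (2, 2).

(2, 2)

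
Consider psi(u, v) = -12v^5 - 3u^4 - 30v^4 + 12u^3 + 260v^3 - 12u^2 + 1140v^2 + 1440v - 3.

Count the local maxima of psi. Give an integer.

psi separates as a function of u plus a function of v, so ∇psi=0 decouples.
∂psi/∂u = -12u(u - 2)(u - 1) = 0 at u ∈ {0, 1, 2}; ∂psi/∂v = -60(v - 4)(v + 1)(v + 2)(v + 3) = 0 at v ∈ {-3, -2, -1, 4}.
The Hessian is diagonal: diag(psi_uu, psi_vv). Second derivatives: psi_uu(0)=-24, psi_uu(1)=12, psi_uu(2)=-24; psi_vv(-3)=840, psi_vv(-2)=-360, psi_vv(-1)=600, psi_vv(4)=-12600.
Local maxima occur where both diagonal entries negative: (0, -2), (0, 4), (2, -2), (2, 4). Count: 4.

4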